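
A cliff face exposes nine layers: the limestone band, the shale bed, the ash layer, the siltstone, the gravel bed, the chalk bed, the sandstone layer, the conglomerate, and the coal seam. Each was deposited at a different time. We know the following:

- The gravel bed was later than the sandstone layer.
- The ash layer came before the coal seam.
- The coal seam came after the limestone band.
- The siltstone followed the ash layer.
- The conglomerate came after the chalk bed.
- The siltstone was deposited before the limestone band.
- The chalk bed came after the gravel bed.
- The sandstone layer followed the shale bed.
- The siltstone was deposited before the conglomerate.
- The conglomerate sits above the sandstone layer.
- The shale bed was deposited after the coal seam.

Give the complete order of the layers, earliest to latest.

the ash layer, the siltstone, the limestone band, the coal seam, the shale bed, the sandstone layer, the gravel bed, the chalk bed, the conglomerate

The constraints fix every adjacent pair, so only one ordering works:
the ash layer → the siltstone → the limestone band → the coal seam → the shale bed → the sandstone layer → the gravel bed → the chalk bed → the conglomerate.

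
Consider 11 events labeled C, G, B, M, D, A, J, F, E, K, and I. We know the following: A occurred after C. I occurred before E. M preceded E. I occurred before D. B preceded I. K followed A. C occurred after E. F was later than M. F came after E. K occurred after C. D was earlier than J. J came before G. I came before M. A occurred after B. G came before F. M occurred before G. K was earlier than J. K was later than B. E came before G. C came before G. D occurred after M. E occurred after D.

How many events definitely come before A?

Directly stated before A: B and C.
D reaches A via D → E → C → A.
E reaches A via E → C → A.
I reaches A via I → E → C → A.
Likewise M reaches A by chaining the stated constraints.
That's B, C, D, E, I, and M — 6 in all.

6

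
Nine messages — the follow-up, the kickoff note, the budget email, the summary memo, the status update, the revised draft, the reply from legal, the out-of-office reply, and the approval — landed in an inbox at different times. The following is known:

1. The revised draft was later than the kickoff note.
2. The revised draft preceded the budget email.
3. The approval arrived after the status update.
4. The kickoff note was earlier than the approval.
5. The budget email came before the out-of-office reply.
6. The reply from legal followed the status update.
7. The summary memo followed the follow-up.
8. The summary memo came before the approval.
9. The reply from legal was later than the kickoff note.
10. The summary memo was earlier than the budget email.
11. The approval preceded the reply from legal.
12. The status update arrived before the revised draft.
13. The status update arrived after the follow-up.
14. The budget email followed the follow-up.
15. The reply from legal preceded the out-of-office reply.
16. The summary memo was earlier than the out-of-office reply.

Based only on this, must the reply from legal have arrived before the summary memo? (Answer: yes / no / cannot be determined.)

no

Tracing the constraints gives the summary memo → the approval → the reply from legal, so the summary memo must come before the reply from legal.
That means the reply from legal cannot be before the summary memo.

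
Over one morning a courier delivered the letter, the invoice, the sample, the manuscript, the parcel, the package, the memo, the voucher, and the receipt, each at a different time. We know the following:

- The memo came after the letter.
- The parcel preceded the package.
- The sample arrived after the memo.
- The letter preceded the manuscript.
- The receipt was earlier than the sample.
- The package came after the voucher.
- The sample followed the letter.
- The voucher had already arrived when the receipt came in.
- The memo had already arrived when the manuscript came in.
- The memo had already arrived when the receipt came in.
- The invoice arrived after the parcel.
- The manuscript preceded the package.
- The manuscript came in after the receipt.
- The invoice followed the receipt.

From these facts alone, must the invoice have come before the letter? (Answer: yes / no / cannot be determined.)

Tracing the constraints gives the letter → the memo → the receipt → the invoice, so the letter must come before the invoice.
That means the invoice cannot be before the letter.

no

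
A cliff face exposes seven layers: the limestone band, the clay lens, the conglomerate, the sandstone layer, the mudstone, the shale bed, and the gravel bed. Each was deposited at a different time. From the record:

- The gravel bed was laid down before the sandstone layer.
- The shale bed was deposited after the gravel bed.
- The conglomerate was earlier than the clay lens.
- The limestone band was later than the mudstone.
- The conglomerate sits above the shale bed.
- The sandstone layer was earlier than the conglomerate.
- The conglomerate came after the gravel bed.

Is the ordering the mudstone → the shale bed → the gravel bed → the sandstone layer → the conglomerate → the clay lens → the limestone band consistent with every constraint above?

The constraints require the gravel bed before the shale bed, but in the proposed sequence the shale bed appears ahead of the gravel bed. That one violation is enough.

no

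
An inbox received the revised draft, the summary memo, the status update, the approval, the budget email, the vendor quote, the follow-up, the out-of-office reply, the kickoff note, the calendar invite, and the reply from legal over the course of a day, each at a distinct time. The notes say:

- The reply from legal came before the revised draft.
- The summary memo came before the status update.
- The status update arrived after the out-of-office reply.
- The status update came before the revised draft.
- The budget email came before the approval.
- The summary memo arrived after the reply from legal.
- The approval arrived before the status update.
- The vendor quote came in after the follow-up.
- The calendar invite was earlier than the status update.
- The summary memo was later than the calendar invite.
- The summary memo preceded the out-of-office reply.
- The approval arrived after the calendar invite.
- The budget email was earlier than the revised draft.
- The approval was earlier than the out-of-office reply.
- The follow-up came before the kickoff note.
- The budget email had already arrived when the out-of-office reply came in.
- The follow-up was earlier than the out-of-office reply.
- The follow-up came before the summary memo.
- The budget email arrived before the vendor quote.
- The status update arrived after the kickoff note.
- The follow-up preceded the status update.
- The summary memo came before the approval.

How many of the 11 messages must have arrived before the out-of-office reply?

Directly stated before the out-of-office reply: the approval, the budget email, the follow-up, and the summary memo.
The calendar invite reaches the out-of-office reply via the calendar invite → the summary memo → the out-of-office reply.
The reply from legal reaches the out-of-office reply via the reply from legal → the summary memo → the out-of-office reply.
No chain forces the kickoff note (or any of the others) ahead of the out-of-office reply.
That's the approval, the budget email, the calendar invite, the follow-up, the reply from legal, and the summary memo — 6 in all.

6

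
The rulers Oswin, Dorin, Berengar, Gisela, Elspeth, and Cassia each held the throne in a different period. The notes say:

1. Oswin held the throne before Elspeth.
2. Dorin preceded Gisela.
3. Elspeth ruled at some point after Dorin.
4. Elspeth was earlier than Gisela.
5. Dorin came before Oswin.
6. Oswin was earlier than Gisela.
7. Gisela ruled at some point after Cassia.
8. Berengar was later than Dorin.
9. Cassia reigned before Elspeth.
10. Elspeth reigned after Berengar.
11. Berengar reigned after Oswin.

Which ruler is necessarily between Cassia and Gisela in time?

Tracing the constraints gives Cassia → Elspeth → Gisela, so Elspeth sits after Cassia and before Gisela.
No other ruler is forced both after Cassia and before Gisela.

Elspeth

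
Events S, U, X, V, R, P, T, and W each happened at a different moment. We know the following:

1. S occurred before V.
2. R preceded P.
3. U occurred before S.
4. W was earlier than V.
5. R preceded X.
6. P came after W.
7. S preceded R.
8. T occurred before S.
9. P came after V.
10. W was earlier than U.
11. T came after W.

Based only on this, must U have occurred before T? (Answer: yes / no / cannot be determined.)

cannot be determined

No chain of stated constraints runs from U to T, and none runs from T to U either.
So the relative order of U and T is not fixed by the given facts.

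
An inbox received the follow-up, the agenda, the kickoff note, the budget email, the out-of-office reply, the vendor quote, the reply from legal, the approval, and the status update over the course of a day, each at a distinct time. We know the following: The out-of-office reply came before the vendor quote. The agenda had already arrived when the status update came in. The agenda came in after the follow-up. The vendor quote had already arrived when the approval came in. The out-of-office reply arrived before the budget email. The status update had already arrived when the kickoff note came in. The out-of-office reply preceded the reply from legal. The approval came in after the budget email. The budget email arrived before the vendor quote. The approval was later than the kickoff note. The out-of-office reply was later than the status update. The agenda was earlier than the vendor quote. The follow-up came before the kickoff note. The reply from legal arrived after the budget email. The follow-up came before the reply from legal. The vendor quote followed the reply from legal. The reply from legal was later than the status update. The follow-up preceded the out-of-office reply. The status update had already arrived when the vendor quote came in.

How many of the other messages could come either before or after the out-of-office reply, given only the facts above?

1

Forced before the out-of-office reply: the agenda, the follow-up, and the status update; forced after the out-of-office reply: the approval, the budget email, the reply from legal, and the vendor quote.
That leaves the kickoff note with no forced order relative to the out-of-office reply — 1.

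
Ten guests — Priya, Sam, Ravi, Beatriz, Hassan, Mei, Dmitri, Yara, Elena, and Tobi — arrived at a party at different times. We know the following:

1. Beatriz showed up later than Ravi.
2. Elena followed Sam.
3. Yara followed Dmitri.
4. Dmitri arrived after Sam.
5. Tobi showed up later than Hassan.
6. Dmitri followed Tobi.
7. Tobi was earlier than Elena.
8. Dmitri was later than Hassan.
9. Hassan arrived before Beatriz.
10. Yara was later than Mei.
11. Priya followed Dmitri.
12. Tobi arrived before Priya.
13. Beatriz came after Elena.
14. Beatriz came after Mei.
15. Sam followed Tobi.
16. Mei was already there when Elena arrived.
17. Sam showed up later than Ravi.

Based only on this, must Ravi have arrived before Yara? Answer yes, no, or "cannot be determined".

yes

Chain the constraints: Ravi → Sam → Dmitri → Yara. Each link is directly stated, so Ravi comes before Yara.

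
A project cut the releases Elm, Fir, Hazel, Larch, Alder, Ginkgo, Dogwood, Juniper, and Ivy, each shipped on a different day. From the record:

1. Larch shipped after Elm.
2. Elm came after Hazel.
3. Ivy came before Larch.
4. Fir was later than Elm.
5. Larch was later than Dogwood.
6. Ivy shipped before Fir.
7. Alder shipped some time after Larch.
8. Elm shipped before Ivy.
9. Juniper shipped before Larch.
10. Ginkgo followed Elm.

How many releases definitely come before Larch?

Directly stated before Larch: Dogwood, Elm, Ivy, and Juniper.
Hazel reaches Larch via Hazel → Elm → Larch.
No chain forces Fir (or any of the others) ahead of Larch.
That's Dogwood, Elm, Hazel, Ivy, and Juniper — 5 in all.

5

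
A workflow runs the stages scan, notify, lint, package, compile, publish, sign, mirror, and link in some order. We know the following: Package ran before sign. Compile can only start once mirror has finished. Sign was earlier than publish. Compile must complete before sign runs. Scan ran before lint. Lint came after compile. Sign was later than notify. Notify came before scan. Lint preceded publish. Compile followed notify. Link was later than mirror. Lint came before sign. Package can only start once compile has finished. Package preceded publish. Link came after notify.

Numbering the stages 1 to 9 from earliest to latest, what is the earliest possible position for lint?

5

Compile, mirror, notify, and scan must all come before lint — 4 forced predecessors.
Nothing else is forced ahead of lint, so its earliest slot is position 4 + 1 = 5.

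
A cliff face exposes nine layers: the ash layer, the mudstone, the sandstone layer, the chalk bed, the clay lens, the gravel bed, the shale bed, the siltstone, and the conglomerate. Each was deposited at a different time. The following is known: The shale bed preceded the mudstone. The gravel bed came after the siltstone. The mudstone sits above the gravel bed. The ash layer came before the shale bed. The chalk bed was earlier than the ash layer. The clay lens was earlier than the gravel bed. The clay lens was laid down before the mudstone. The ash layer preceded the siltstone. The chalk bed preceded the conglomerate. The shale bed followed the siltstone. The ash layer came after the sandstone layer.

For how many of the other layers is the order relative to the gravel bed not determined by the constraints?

2

Forced before the gravel bed: the ash layer, the chalk bed, the clay lens, the sandstone layer, and the siltstone; forced after the gravel bed: the mudstone.
That leaves the conglomerate and the shale bed with no forced order relative to the gravel bed — 2.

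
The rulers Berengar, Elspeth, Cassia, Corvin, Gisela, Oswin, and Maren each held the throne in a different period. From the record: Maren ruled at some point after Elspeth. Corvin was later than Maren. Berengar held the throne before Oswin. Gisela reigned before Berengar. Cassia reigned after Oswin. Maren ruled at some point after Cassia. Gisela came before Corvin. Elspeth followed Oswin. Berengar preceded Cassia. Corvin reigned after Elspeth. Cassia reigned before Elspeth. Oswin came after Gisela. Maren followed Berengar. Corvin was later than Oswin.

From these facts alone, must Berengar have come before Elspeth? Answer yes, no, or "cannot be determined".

Chain the constraints: Berengar → Oswin → Elspeth. Each link is directly stated, so Berengar comes before Elspeth.

yes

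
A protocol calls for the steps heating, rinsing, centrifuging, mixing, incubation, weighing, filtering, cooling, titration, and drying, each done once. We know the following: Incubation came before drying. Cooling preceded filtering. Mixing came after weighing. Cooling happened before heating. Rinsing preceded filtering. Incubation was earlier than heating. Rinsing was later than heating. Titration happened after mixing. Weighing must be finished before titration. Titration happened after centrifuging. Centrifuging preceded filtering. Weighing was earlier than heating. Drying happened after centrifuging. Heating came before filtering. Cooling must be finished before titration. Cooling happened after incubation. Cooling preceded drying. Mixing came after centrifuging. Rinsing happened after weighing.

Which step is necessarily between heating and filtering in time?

rinsing

Tracing the constraints gives heating → rinsing → filtering, so rinsing sits after heating and before filtering.
No other step is forced both after heating and before filtering.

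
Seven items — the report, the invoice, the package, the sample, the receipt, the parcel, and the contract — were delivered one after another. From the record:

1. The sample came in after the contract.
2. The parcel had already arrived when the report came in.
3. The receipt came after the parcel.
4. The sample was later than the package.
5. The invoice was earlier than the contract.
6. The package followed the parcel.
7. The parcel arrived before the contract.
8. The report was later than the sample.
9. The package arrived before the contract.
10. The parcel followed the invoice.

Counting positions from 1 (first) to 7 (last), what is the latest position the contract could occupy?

The contract must come before the report and the sample — 2 items forced after it.
Everything else can be placed before the contract in some valid order, so the contract can sit as late as position 7 − 2 = 5.

5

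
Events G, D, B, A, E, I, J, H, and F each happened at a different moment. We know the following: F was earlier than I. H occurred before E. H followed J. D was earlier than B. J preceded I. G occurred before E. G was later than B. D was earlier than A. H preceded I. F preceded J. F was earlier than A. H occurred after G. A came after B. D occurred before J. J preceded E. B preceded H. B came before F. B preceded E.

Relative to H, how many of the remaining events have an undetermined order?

Forced before H: B, D, F, G, and J; forced after H: E and I.
That leaves A with no forced order relative to H — 1.

1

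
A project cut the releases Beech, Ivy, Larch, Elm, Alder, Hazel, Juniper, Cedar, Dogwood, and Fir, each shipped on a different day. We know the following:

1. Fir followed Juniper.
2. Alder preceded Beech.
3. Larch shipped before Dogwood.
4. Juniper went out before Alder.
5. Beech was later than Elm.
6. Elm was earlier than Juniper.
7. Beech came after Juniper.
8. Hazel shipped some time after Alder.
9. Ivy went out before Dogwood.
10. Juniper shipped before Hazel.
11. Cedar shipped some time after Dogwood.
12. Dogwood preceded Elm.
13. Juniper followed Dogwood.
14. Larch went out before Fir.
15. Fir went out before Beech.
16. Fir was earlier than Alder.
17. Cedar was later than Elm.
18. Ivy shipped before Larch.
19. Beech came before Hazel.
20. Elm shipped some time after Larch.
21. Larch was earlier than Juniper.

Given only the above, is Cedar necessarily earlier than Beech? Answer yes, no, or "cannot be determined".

cannot be determined

No chain of stated constraints runs from Cedar to Beech, and none runs from Beech to Cedar either.
So the relative order of Cedar and Beech is not fixed by the given facts.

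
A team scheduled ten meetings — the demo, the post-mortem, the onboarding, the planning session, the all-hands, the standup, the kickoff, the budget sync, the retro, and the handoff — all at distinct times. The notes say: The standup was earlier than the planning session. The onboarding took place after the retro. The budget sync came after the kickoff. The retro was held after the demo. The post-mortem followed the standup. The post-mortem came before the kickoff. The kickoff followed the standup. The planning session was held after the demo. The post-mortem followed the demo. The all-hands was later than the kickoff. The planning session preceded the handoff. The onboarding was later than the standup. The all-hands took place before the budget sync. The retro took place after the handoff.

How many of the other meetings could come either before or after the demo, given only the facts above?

1

Forced after the demo: the all-hands, the budget sync, the handoff, the kickoff, the onboarding, the planning session, the post-mortem, and the retro.
That leaves the standup with no forced order relative to the demo — 1.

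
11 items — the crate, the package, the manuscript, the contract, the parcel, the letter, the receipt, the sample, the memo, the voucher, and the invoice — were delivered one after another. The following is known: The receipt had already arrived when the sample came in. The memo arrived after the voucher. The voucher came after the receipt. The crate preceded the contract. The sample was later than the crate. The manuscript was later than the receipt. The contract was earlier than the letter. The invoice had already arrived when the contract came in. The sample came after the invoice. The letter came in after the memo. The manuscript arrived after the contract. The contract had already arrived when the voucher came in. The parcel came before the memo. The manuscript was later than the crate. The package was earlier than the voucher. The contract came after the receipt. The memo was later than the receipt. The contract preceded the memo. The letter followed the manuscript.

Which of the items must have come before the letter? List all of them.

Directly stated before the letter: the contract, the manuscript, and the memo.
The crate reaches the letter via the crate → the contract → the letter.
The invoice reaches the letter via the invoice → the contract → the letter.
The package reaches the letter via the package → the voucher → the memo → the letter.
Likewise the parcel, the receipt, and the voucher each reach the letter by chaining the stated constraints.
No chain forces the sample ahead of the letter.

the contract, the crate, the invoice, the manuscript, the memo, the package, the parcel, the receipt, the voucher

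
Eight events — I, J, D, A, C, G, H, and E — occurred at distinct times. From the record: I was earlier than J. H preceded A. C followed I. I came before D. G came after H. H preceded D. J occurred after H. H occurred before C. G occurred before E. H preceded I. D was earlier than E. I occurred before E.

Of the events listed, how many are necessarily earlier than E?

4

Directly stated before E: D, G, and I.
H reaches E via H → I → E.
That's D, G, H, and I — 4 in all.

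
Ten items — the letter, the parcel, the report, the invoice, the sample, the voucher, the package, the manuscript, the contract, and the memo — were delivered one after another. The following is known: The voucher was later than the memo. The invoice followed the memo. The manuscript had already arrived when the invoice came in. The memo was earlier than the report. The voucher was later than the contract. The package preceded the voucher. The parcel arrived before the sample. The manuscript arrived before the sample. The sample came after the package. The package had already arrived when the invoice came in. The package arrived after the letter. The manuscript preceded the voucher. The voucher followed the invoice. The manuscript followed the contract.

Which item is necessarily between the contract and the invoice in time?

Tracing the constraints gives the contract → the manuscript → the invoice, so the manuscript sits after the contract and before the invoice.
No other item is forced both after the contract and before the invoice.

the manuscript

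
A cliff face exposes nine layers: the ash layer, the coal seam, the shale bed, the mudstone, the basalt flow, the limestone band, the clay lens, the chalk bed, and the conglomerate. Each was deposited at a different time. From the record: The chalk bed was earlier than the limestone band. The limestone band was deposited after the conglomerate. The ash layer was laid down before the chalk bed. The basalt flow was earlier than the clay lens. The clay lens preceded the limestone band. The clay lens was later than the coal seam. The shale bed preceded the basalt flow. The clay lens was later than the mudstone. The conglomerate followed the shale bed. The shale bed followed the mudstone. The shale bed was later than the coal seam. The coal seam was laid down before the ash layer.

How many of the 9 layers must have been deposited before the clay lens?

4

Directly stated before the clay lens: the basalt flow, the coal seam, and the mudstone.
The shale bed reaches the clay lens via the shale bed → the basalt flow → the clay lens.
No chain forces the limestone band (or any of the others) ahead of the clay lens.
That's the basalt flow, the coal seam, the mudstone, and the shale bed — 4 in all.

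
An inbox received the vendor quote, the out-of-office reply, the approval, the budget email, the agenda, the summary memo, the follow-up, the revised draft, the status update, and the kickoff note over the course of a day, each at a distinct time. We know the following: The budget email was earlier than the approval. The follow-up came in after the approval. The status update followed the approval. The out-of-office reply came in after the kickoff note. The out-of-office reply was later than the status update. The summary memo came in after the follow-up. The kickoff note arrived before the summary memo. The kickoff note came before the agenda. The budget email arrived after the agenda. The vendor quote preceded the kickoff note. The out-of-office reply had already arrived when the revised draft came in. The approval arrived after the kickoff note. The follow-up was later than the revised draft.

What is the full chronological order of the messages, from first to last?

The constraints fix every adjacent pair, so only one ordering works:
the vendor quote → the kickoff note → the agenda → the budget email → the approval → the status update → the out-of-office reply → the revised draft → the follow-up → the summary memo.

the vendor quote, the kickoff note, the agenda, the budget email, the approval, the status update, the out-of-office reply, the revised draft, the follow-up, the summary memo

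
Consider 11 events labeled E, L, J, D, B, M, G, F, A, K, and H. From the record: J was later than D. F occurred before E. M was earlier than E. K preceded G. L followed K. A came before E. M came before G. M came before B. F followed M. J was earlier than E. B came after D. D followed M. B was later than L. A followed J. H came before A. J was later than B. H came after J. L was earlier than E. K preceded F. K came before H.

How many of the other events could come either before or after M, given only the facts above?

2

Forced after M: A, B, D, E, F, G, H, and J.
That leaves K and L with no forced order relative to M — 2.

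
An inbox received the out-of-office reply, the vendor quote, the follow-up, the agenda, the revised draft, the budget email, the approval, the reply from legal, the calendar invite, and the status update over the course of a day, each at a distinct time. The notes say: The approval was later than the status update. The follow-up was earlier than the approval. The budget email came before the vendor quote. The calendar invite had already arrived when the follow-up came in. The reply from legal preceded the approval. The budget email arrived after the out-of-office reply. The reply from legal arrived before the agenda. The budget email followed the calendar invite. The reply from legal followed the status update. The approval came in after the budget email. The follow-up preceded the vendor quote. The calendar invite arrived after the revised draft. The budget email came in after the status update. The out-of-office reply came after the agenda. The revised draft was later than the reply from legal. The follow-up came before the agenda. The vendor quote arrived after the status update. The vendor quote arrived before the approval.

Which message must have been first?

the status update

The status update has a chain of constraints placing it before every other message, so the status update must be first.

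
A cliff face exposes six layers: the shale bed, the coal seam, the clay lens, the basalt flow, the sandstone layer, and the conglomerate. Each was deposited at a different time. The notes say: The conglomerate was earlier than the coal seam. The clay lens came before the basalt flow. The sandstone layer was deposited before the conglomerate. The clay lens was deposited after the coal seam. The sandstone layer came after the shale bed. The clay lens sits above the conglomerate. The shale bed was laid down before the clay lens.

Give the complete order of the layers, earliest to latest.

the shale bed, the sandstone layer, the conglomerate, the coal seam, the clay lens, the basalt flow

The constraints fix every adjacent pair, so only one ordering works:
the shale bed → the sandstone layer → the conglomerate → the coal seam → the clay lens → the basalt flow.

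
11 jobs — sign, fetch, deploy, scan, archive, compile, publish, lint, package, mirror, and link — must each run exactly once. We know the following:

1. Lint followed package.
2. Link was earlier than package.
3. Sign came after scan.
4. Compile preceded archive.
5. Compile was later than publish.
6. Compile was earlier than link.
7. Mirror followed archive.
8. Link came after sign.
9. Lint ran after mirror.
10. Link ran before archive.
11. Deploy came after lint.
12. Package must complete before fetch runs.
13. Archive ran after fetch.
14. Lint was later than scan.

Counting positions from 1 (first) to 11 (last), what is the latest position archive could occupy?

Archive must come before deploy, lint, and mirror — 3 stages forced after it.
Everything else can be placed before archive in some valid order, so archive can sit as late as position 11 − 3 = 8.

8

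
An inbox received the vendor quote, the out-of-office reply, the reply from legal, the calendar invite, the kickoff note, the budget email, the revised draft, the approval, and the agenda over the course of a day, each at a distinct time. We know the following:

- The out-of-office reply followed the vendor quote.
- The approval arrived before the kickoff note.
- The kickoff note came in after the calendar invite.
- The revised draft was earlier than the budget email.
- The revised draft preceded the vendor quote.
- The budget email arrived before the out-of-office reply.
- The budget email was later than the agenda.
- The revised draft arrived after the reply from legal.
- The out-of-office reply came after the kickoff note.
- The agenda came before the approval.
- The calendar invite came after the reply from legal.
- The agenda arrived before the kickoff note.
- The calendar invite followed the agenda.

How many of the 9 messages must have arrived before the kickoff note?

Directly stated before the kickoff note: the agenda, the approval, and the calendar invite.
The reply from legal reaches the kickoff note via the reply from legal → the calendar invite → the kickoff note.
No chain forces the revised draft (or any of the others) ahead of the kickoff note.
That's the agenda, the approval, the calendar invite, and the reply from legal — 4 in all.

4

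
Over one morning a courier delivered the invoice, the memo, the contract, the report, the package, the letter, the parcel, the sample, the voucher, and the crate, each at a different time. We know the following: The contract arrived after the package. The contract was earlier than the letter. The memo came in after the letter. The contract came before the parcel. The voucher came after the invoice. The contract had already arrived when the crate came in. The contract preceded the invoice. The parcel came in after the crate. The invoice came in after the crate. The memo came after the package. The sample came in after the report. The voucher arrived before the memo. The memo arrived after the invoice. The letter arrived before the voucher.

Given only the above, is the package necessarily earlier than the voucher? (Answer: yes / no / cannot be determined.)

yes

Chain the constraints: the package → the contract → the invoice → the voucher. Each link is directly stated, so the package comes before the voucher.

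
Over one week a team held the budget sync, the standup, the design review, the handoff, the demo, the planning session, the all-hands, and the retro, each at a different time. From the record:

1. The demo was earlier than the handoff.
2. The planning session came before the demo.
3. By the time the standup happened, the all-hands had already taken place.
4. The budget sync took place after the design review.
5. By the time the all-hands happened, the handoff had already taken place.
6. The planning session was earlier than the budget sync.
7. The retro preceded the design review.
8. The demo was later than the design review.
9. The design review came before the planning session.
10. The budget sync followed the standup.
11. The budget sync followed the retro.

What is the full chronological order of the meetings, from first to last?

The constraints fix every adjacent pair, so only one ordering works:
the retro → the design review → the planning session → the demo → the handoff → the all-hands → the standup → the budget sync.

the retro, the design review, the planning session, the demo, the handoff, the all-hands, the standup, the budget sync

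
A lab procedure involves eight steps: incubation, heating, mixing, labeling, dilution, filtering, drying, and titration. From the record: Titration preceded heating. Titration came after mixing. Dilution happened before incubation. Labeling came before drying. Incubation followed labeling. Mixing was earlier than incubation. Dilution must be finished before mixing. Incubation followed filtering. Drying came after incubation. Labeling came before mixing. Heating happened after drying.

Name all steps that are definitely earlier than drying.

dilution, filtering, incubation, labeling, mixing

Directly stated before drying: incubation and labeling.
Dilution reaches drying via dilution → incubation → drying.
Filtering reaches drying via filtering → incubation → drying.
Mixing reaches drying via mixing → incubation → drying.
No chain forces titration (or any of the others) ahead of drying.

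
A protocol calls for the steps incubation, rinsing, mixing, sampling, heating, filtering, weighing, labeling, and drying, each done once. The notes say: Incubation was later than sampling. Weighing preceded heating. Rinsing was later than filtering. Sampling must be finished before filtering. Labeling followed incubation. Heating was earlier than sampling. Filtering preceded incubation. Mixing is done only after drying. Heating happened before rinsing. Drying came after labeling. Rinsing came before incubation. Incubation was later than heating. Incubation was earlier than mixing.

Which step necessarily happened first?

weighing

Weighing has a chain of constraints placing it before every other step, so weighing must be first.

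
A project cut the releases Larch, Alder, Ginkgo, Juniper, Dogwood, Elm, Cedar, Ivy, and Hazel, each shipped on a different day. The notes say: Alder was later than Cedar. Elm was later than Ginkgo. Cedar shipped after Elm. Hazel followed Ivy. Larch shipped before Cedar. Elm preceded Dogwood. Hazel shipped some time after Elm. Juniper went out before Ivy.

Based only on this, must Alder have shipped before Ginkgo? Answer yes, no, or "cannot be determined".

Tracing the constraints gives Ginkgo → Elm → Cedar → Alder, so Ginkgo must come before Alder.
That means Alder cannot be before Ginkgo.

no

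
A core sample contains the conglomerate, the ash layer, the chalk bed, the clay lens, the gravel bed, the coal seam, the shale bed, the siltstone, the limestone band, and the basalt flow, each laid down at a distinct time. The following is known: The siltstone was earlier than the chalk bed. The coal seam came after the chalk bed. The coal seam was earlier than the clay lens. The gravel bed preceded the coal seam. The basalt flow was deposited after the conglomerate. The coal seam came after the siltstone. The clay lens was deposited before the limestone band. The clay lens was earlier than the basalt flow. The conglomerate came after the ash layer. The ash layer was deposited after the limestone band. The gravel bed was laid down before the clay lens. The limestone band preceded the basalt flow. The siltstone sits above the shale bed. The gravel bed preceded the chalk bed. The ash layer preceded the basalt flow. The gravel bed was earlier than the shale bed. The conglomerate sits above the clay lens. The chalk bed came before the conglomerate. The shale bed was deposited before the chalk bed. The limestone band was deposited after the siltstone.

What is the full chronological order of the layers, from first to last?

the gravel bed, the shale bed, the siltstone, the chalk bed, the coal seam, the clay lens, the limestone band, the ash layer, the conglomerate, the basalt flow

The constraints fix every adjacent pair, so only one ordering works:
the gravel bed → the shale bed → the siltstone → the chalk bed → the coal seam → the clay lens → the limestone band → the ash layer → the conglomerate → the basalt flow.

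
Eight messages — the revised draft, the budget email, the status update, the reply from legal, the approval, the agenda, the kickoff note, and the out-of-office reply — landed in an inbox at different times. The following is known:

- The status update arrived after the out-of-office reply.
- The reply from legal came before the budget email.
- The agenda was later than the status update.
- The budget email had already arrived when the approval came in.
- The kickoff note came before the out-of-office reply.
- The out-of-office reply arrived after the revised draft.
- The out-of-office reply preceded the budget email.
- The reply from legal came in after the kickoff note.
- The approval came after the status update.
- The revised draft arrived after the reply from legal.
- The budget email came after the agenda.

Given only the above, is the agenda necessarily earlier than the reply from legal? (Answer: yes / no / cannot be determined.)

no

Tracing the constraints gives the reply from legal → the revised draft → the out-of-office reply → the status update → the agenda, so the reply from legal must come before the agenda.
That means the agenda cannot be before the reply from legal.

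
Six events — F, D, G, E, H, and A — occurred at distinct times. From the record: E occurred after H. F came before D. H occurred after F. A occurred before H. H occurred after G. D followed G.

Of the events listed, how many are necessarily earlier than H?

Directly stated before H: A, F, and G.
No chain forces D (or any of the others) ahead of H.
That's A, F, and G — 3 in all.

3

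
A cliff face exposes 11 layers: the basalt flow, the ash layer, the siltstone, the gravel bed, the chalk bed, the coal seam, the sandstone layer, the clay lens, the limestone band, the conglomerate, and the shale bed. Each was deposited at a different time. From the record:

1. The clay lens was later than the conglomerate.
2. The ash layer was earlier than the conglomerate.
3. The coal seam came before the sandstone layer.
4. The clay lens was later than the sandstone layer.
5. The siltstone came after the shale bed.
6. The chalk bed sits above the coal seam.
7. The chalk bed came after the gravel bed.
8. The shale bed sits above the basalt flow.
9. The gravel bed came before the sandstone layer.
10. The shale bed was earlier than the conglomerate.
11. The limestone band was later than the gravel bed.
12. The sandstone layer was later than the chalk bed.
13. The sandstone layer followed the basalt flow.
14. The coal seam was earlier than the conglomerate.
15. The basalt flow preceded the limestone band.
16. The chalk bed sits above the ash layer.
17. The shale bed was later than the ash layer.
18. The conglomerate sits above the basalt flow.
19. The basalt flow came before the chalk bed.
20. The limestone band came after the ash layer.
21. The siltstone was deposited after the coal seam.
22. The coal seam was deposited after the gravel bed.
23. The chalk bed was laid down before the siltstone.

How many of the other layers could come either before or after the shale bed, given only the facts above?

Forced before the shale bed: the ash layer and the basalt flow; forced after the shale bed: the clay lens, the conglomerate, and the siltstone.
That leaves the chalk bed, the coal seam, the gravel bed, the limestone band, and the sandstone layer with no forced order relative to the shale bed — 5.

5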